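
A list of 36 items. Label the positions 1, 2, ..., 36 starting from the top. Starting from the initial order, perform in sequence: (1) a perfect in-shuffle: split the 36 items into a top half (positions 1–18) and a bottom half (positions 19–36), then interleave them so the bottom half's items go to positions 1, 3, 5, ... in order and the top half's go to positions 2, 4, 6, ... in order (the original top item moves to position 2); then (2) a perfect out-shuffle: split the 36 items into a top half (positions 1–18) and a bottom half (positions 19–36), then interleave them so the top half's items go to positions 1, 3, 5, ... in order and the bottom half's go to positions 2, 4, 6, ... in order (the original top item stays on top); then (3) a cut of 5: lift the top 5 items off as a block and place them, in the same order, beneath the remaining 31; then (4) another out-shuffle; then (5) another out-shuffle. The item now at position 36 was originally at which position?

Undo the operations in reverse order, starting from position 36:
  undo op 5 (out-shuffle, from bottom half): 36 ← 36
  undo op 4 (out-shuffle, from bottom half): 36 ← 36
  undo op 3 (cut 5): 36 ← 5
  undo op 2 (out-shuffle, from top half): 5 ← 3
  undo op 1 (in-shuffle, from bottom half): 3 ← 20
So the item at position 36 came from original position 20.

20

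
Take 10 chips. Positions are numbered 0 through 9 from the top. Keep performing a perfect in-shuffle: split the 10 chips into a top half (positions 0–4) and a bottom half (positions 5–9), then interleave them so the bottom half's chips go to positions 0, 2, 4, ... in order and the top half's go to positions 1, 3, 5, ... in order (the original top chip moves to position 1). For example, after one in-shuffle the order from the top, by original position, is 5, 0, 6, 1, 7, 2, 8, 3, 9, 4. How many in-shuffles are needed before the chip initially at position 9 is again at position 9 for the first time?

10

Follow position 9 under repeated in-shuffles:
9 → 8 → 6 → 2 → 5 → 0 → 1 → 3 → 7 → 4 → 9
It first returns after 10 in-shuffles.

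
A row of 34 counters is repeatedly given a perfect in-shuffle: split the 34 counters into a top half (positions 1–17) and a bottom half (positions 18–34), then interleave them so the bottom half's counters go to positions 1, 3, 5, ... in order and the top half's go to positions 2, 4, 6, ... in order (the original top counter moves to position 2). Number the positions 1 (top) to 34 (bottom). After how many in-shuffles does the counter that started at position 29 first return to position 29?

Follow position 29 under repeated in-shuffles:
29 → 23 → 11 → 22 → 9 → 18 → 1 → 2 → 4 → 8 → 16 → 32 → 29
It first returns after 12 in-shuffles.

12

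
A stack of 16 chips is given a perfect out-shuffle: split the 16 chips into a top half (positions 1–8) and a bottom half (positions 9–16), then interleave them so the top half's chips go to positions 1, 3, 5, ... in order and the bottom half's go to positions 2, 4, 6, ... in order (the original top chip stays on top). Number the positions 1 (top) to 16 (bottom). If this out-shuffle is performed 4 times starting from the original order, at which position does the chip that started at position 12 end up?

Track the chip's position through each out-shuffle:
12 → 8 → 15 → 14 → 12

12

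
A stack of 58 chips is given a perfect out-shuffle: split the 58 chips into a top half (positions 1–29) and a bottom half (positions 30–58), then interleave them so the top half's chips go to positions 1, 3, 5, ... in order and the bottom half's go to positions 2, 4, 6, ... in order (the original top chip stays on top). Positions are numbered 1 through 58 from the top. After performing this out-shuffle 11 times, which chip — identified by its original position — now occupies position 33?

50

Work backwards from position 33, undoing one out-shuffle at a time:
33 ← 17 ← 9 ← 5 ← 3 ← 2 ← 30 ← 44 ← 51 ← 26 ← 42 ← 50
So the chip now at position 33 started at position 50.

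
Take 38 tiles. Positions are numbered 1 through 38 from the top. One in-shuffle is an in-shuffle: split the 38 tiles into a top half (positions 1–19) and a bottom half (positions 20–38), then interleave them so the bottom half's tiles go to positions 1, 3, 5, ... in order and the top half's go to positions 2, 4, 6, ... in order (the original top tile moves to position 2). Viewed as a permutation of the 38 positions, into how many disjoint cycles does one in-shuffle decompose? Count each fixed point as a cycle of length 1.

Trace each unvisited position around until it returns:
(1 2 4 8 16 32 ... len 12) (3 6 12 24 9 18 ... len 12) (7 14 28 17 34 29 ... len 12) (13 26)
4 cycles in total.

4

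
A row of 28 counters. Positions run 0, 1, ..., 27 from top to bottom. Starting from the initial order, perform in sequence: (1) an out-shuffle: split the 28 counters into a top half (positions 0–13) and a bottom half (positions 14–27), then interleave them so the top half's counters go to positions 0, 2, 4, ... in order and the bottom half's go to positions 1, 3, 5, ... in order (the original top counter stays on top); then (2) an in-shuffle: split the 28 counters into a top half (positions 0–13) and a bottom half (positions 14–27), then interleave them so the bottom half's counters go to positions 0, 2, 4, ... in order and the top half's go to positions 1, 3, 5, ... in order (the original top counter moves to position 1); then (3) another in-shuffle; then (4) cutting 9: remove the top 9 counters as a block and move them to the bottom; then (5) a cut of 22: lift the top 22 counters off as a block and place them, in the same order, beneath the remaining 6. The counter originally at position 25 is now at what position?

Track the counter from position 25 forward through each operation:
  after op 1 (out-shuffle): 25 → 23
  after op 2 (in-shuffle): 23 → 18
  after op 3 (in-shuffle): 18 → 8
  after op 4 (cut 9): 8 → 27
  after op 5 (cut 22): 27 → 5

5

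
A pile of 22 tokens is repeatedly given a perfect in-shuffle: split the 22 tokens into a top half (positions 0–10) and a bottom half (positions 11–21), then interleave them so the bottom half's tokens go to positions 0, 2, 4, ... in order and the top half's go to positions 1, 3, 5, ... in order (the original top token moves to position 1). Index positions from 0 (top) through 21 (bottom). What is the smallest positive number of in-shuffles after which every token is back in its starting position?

The in-shuffle permutes the 22 positions with cycle lengths [11, 11].
Every token is home exactly when every cycle has completed a whole number of laps, i.e. after lcm(11) = 11 in-shuffles.

11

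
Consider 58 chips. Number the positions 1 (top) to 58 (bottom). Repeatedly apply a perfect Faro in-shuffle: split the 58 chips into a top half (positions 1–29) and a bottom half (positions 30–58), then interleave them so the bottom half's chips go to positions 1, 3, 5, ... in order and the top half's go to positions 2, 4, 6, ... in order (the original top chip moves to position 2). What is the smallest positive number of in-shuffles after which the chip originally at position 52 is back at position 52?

Follow position 52 under repeated in-shuffles:
52 → 45 → 31 → 3 → 6 → 12 → 24 → 48 → ... → 52 (length 58)
It first returns after 58 in-shuffles.

58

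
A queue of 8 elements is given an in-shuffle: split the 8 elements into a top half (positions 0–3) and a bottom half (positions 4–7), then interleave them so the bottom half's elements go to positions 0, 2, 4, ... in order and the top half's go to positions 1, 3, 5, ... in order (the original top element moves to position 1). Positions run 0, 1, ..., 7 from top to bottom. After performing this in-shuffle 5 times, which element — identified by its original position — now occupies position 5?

2

Work backwards from position 5, undoing one in-shuffle at a time:
5 ← 2 ← 5 ← 2 ← 5 ← 2
So the element now at position 5 started at position 2.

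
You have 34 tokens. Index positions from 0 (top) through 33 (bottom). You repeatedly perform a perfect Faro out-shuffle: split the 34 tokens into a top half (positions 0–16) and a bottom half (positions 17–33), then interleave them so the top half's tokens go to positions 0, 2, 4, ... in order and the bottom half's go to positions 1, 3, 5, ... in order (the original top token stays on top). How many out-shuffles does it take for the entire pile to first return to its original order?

10

The out-shuffle permutes the 34 positions with cycle lengths [1, 1, 2, 10, 10, 10].
Every token is home exactly when every cycle has completed a whole number of laps, i.e. after lcm(1, 2, 10) = 10 out-shuffles.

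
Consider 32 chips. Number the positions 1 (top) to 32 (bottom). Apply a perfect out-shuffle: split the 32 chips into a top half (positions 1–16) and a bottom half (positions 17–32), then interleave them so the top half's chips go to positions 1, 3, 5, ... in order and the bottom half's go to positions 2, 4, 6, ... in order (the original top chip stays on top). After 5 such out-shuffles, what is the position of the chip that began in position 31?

Track the chip's position through each out-shuffle:
31 → 30 → 28 → 24 → 16 → 31

31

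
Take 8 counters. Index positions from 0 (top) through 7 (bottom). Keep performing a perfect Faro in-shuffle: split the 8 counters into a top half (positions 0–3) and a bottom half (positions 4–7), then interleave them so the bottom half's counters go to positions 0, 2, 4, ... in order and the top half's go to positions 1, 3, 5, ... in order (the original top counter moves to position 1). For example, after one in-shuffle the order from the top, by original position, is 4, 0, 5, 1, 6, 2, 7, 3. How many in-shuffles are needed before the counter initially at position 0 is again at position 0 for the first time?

6

Follow position 0 under repeated in-shuffles:
0 → 1 → 3 → 7 → 6 → 4 → 0
It first returns after 6 in-shuffles.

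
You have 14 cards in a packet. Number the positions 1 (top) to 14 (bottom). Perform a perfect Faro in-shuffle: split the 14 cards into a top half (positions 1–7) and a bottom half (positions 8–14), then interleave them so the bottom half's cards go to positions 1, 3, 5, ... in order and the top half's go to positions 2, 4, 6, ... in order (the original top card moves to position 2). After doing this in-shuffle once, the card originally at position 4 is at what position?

Track the card's position through each in-shuffle:
4 → 8

8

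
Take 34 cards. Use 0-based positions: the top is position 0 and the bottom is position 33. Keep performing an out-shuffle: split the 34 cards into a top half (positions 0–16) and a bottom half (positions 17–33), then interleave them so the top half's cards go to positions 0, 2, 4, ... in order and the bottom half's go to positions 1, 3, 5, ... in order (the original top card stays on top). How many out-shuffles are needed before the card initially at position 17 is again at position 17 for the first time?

Follow position 17 under repeated out-shuffles:
17 → 1 → 2 → 4 → 8 → 16 → 32 → 31 → 29 → 25 → 17
It first returns after 10 out-shuffles.

10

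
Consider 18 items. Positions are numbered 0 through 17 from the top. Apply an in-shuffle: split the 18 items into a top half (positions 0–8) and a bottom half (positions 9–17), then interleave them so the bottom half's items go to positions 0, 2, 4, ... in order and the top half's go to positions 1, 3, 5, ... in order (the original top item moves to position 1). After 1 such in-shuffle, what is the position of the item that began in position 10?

Track the item's position through each in-shuffle:
10 → 2

2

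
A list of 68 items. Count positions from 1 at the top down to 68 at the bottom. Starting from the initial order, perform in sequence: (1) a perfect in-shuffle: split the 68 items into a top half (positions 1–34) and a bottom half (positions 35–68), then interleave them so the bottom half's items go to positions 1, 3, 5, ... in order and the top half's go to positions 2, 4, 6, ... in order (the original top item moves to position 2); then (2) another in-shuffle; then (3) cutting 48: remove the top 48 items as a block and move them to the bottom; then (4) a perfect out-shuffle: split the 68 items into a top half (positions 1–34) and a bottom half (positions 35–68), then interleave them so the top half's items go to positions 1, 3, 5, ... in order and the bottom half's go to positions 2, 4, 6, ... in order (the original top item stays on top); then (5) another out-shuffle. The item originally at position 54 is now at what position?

Track the item from position 54 forward through each operation:
  after op 1 (in-shuffle): 54 → 39
  after op 2 (in-shuffle): 39 → 9
  after op 3 (cut 48): 9 → 29
  after op 4 (out-shuffle): 29 → 57
  after op 5 (out-shuffle): 57 → 46

46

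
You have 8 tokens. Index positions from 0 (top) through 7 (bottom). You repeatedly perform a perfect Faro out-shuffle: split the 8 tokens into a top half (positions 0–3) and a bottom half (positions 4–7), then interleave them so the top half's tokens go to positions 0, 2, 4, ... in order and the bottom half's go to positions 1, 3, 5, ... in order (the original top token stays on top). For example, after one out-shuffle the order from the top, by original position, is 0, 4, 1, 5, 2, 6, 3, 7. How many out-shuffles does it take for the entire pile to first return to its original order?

3

The out-shuffle permutes the 8 positions with cycle lengths [1, 1, 3, 3].
Every token is home exactly when every cycle has completed a whole number of laps, i.e. after lcm(1, 3) = 3 out-shuffles.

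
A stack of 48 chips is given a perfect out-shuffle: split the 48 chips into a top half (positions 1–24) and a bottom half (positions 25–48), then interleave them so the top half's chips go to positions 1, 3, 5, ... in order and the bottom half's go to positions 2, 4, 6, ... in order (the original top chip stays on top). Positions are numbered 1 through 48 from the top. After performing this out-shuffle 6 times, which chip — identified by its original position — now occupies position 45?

34

Work backwards from position 45, undoing one out-shuffle at a time:
45 ← 23 ← 12 ← 30 ← 39 ← 20 ← 34
So the chip now at position 45 started at position 34.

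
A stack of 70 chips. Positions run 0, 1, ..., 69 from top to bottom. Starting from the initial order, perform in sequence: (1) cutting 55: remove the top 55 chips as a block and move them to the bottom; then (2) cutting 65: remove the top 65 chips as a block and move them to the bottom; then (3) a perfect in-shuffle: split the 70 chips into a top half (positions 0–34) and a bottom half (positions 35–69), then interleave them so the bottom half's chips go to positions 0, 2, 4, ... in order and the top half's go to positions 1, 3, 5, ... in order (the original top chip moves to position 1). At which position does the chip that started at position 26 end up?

Track the chip from position 26 forward through each operation:
  after op 1 (cut 55): 26 → 41
  after op 2 (cut 65): 41 → 46
  after op 3 (in-shuffle): 46 → 22

22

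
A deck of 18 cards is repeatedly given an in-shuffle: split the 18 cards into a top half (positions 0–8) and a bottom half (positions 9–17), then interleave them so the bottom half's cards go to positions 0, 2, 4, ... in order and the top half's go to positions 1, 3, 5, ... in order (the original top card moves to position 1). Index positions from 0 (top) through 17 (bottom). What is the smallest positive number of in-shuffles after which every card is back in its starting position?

18

The in-shuffle permutes the 18 positions with cycle lengths [18].
Every card is home exactly when every cycle has completed a whole number of laps, i.e. after lcm(18) = 18 in-shuffles.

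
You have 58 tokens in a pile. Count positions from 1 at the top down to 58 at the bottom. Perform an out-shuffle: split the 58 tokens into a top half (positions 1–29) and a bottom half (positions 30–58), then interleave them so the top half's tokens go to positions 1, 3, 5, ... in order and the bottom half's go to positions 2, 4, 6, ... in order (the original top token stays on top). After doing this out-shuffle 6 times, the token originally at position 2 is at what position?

8

Track the token's position through each out-shuffle:
2 → 3 → 5 → 9 → 17 → 33 → 8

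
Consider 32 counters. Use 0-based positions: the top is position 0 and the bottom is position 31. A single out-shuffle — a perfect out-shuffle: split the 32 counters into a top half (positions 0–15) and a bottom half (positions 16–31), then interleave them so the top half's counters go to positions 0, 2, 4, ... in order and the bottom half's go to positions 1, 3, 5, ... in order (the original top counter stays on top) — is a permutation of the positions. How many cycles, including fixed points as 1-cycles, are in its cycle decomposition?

Trace each unvisited position around until it returns:
(0) (1 2 4 8 16) (3 6 12 24 17) (5 10 20 9 18) (7 14 28 25 19) (11 22 13 26 21) (15 30 29 27 23) (31)
8 cycles in total.

8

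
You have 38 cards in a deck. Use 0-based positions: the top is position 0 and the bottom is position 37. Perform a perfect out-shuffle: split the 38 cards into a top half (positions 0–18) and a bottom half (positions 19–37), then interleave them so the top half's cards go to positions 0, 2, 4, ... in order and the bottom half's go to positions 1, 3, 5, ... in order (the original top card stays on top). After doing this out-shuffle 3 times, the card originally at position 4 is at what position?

Track the card's position through each out-shuffle:
4 → 8 → 16 → 32

32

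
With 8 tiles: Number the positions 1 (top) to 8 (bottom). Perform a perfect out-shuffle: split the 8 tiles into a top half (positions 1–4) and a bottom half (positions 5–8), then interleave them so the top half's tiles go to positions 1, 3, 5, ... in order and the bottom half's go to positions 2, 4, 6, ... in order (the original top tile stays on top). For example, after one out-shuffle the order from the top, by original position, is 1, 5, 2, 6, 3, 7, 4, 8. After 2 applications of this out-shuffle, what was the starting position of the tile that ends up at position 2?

Work backwards from position 2, undoing one out-shuffle at a time:
2 ← 5 ← 3
So the tile now at position 2 started at position 3.

3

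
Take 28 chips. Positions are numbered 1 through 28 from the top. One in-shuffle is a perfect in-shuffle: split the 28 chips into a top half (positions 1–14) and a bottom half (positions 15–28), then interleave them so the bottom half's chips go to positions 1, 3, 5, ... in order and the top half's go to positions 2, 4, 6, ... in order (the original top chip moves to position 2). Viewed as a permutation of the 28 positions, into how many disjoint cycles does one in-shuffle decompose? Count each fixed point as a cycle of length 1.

Trace each unvisited position around until it returns:
(1 2 4 8 16 3 ... len 28)
1 cycle in total.

1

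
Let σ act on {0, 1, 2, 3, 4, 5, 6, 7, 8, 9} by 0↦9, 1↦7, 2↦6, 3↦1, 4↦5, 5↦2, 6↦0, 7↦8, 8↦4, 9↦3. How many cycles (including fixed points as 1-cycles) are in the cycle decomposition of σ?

Cycle decomposition: (0 9 3 1 7 8 4 5 2 6).
1 cycle.

1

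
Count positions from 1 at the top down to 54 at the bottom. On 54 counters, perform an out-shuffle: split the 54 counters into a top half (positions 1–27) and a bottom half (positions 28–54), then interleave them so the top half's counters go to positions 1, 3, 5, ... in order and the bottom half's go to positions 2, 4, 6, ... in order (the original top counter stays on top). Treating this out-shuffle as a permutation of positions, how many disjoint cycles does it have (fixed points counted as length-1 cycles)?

Trace each unvisited position around until it returns:
(1) (2 3 5 9 17 33 ... len 52) (54)
3 cycles in total.

3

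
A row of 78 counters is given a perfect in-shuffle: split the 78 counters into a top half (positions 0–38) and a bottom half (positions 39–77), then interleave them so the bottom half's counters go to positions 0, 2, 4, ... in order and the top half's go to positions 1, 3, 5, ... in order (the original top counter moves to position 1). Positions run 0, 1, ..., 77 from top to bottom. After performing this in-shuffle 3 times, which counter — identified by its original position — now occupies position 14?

Work backwards from position 14, undoing one in-shuffle at a time:
14 ← 46 ← 62 ← 70
So the counter now at position 14 started at position 70.

70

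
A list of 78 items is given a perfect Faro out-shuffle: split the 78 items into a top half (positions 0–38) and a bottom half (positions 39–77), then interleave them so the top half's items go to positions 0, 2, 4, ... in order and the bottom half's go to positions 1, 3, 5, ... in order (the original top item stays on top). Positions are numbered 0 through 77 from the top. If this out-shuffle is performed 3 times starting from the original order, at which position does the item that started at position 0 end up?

Position 0 is a fixed point of every out-shuffle, so the item never moves.

0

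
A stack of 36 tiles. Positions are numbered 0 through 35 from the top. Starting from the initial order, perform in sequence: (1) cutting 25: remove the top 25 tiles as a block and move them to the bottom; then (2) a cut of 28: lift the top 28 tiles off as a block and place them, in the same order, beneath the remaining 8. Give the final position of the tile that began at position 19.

2

Track the tile from position 19 forward through each operation:
  after op 1 (cut 25): 19 → 30
  after op 2 (cut 28): 30 → 2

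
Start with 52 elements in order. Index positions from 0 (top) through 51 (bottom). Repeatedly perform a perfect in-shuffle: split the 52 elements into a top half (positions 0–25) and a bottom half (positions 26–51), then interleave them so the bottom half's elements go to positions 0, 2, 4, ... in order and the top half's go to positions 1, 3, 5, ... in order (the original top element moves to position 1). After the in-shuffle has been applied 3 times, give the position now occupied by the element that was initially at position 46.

Track the element's position through each in-shuffle:
46 → 40 → 28 → 4

4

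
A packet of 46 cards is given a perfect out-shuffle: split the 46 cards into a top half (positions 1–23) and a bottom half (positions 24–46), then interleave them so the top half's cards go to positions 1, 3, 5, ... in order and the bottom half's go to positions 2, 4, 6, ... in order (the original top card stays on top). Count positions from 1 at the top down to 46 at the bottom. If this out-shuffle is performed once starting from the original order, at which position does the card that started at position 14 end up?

27

Track the card's position through each out-shuffle:
14 → 27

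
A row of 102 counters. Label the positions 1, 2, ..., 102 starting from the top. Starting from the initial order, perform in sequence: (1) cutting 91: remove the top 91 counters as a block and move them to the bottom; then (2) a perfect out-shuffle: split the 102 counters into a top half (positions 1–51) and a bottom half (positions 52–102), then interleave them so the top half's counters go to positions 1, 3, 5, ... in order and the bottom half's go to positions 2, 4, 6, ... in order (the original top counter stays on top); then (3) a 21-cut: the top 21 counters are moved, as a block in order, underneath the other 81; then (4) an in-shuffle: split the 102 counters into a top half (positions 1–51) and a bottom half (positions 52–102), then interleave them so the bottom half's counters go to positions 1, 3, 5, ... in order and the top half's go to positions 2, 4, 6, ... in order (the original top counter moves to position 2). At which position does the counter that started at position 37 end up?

45

Track the counter from position 37 forward through each operation:
  after op 1 (cut 91): 37 → 48
  after op 2 (out-shuffle): 48 → 95
  after op 3 (cut 21): 95 → 74
  after op 4 (in-shuffle): 74 → 45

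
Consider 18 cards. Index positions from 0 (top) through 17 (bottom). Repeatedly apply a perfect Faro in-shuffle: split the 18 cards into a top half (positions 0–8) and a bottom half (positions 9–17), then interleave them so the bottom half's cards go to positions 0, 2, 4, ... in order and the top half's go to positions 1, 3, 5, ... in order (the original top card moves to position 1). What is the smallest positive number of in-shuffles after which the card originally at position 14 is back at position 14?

Follow position 14 under repeated in-shuffles:
14 → 10 → 2 → 5 → 11 → 4 → 9 → 0 → 1 → 3 → 7 → 15 → 12 → 6 → 13 → 8 → 17 → 16 → 14
It first returns after 18 in-shuffles.

18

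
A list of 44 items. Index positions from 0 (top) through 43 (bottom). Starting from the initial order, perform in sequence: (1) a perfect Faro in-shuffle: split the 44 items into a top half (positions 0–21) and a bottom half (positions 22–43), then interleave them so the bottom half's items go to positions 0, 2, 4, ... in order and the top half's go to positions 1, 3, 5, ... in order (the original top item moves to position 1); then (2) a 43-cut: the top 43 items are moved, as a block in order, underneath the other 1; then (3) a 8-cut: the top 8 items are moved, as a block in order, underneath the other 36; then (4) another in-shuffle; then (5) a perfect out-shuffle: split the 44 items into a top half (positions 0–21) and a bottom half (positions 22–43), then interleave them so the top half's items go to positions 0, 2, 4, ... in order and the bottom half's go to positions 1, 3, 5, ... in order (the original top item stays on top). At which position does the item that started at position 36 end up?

Track the item from position 36 forward through each operation:
  after op 1 (in-shuffle): 36 → 28
  after op 2 (cut 43): 28 → 29
  after op 3 (cut 8): 29 → 21
  after op 4 (in-shuffle): 21 → 43
  after op 5 (out-shuffle): 43 → 43

43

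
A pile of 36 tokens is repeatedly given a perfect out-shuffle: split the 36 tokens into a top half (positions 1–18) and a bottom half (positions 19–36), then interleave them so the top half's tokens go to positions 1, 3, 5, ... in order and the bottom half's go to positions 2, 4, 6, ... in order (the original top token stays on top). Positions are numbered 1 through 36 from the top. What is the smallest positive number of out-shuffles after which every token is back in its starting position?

12

The out-shuffle permutes the 36 positions with cycle lengths [1, 1, 3, 3, 4, 12, 12].
Every token is home exactly when every cycle has completed a whole number of laps, i.e. after lcm(1, 3, 4, 12) = 12 out-shuffles.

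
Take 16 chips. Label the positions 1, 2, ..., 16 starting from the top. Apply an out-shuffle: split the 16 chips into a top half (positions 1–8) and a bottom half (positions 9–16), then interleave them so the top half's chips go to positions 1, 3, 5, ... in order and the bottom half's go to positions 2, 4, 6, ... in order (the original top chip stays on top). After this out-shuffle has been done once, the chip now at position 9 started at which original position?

Work backwards from position 9, undoing one out-shuffle at a time:
9 ← 5
So the chip now at position 9 started at position 5.

5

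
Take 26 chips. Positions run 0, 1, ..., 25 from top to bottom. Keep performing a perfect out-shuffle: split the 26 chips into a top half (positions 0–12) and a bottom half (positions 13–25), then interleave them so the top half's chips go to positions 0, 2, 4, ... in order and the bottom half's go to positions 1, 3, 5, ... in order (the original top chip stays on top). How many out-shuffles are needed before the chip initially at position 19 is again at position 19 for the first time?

Follow position 19 under repeated out-shuffles:
19 → 13 → 1 → 2 → 4 → 8 → 16 → 7 → 14 → 3 → 6 → 12 → 24 → 23 → 21 → 17 → 9 → 18 → 11 → 22 → 19
It first returns after 20 out-shuffles.

20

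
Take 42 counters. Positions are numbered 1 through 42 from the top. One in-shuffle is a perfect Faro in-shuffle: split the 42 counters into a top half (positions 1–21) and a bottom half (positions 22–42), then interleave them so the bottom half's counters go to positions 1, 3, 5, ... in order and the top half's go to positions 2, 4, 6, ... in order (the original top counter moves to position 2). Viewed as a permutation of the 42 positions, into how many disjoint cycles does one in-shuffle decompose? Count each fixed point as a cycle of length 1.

3

Trace each unvisited position around until it returns:
(1 2 4 8 16 32 ... len 14) (3 6 12 24 5 10 ... len 14) (7 14 28 13 26 9 ... len 14)
3 cycles in total.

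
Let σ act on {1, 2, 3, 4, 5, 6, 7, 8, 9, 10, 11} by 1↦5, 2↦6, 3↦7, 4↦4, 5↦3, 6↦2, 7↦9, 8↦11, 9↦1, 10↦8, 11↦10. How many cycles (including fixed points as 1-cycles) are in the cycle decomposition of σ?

Cycle decomposition: (1 5 3 7 9) (2 6) (4) (8 11 10).
4 cycles.

4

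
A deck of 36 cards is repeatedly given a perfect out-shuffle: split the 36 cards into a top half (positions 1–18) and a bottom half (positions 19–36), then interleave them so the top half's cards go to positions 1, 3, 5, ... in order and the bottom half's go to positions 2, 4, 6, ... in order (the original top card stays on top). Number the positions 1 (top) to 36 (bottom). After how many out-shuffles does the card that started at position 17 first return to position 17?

Follow position 17 under repeated out-shuffles:
17 → 33 → 30 → 24 → 12 → 23 → 10 → 19 → 2 → 3 → 5 → 9 → 17
It first returns after 12 out-shuffles.

12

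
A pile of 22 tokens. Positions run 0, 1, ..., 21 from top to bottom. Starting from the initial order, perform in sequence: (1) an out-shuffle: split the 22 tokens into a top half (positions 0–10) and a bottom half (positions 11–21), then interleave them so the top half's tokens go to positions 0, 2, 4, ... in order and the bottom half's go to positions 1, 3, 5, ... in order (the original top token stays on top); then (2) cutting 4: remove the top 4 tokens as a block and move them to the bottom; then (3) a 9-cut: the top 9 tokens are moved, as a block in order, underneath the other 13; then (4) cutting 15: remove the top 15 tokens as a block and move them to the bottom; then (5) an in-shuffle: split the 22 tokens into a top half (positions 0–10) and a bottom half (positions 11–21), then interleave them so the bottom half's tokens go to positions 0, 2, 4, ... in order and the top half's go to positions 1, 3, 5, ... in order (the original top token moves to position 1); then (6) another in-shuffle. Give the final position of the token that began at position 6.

4

Track the token from position 6 forward through each operation:
  after op 1 (out-shuffle): 6 → 12
  after op 2 (cut 4): 12 → 8
  after op 3 (cut 9): 8 → 21
  after op 4 (cut 15): 21 → 6
  after op 5 (in-shuffle): 6 → 13
  after op 6 (in-shuffle): 13 → 4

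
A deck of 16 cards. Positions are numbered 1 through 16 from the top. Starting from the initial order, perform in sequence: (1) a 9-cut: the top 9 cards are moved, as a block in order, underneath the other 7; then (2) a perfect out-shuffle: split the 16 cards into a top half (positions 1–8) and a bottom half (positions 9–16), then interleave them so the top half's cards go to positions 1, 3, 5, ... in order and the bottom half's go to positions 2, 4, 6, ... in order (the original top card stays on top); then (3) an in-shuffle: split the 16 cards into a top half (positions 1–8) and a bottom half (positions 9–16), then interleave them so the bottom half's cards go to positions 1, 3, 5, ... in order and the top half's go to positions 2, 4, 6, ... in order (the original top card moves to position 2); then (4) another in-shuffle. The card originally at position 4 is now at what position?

7

Track the card from position 4 forward through each operation:
  after op 1 (cut 9): 4 → 11
  after op 2 (out-shuffle): 11 → 6
  after op 3 (in-shuffle): 6 → 12
  after op 4 (in-shuffle): 12 → 7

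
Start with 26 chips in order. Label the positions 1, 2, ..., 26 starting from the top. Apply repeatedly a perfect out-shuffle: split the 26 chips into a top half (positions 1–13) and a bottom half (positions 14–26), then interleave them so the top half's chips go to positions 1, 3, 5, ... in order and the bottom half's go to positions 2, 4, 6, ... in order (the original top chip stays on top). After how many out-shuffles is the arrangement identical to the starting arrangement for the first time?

20

The out-shuffle permutes the 26 positions with cycle lengths [1, 1, 4, 20].
Every chip is home exactly when every cycle has completed a whole number of laps, i.e. after lcm(1, 4, 20) = 20 out-shuffles.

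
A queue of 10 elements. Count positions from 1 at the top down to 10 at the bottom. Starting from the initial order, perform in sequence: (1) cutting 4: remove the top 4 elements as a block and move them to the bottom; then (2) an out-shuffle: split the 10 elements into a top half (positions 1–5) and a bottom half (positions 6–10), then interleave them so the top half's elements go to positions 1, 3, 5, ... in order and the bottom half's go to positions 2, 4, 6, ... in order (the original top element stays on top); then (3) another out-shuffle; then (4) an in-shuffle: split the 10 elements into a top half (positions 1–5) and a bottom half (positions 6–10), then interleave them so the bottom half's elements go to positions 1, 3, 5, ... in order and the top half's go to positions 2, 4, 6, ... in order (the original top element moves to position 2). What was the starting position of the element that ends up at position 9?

Undo the operations in reverse order, starting from position 9:
  undo op 4 (in-shuffle, from bottom half): 9 ← 10
  undo op 3 (out-shuffle, from bottom half): 10 ← 10
  undo op 2 (out-shuffle, from bottom half): 10 ← 10
  undo op 1 (cut 4): 10 ← 4
So the element at position 9 came from original position 4.

4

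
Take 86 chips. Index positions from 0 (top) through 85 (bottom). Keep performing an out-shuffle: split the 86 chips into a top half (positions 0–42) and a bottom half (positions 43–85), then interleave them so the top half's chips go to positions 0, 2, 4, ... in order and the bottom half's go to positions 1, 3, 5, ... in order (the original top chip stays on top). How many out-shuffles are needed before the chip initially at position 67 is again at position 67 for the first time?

8

Follow position 67 under repeated out-shuffles:
67 → 49 → 13 → 26 → 52 → 19 → 38 → 76 → 67
It first returns after 8 out-shuffles.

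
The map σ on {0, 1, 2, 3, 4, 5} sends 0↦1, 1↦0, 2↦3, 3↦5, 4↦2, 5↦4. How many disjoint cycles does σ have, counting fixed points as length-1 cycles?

Cycle decomposition: (0 1) (2 3 5 4).
2 cycles.

2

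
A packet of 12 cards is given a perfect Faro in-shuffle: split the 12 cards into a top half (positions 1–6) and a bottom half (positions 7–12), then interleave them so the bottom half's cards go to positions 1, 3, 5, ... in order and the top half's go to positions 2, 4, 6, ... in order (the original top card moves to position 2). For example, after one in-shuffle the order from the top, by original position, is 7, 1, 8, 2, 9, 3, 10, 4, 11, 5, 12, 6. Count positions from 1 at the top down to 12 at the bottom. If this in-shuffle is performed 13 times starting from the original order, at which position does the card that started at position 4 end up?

Track position through each in-shuffle: 4 → 8 → 3 → 6 → 12 → ... (continuing for 13 shuffles total) → 8.

8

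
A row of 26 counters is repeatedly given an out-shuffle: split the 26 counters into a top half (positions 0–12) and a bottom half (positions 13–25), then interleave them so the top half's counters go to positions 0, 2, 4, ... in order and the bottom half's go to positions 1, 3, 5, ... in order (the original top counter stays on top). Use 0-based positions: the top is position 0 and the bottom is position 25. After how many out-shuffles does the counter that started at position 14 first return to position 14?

Follow position 14 under repeated out-shuffles:
14 → 3 → 6 → 12 → 24 → 23 → 21 → 17 → 9 → 18 → 11 → 22 → 19 → 13 → 1 → 2 → 4 → 8 → 16 → 7 → 14
It first returns after 20 out-shuffles.

20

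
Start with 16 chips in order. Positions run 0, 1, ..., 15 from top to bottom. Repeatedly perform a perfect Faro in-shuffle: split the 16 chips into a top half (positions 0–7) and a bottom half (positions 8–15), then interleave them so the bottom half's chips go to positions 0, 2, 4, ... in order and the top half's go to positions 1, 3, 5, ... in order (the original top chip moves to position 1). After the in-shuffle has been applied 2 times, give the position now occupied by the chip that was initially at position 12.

Track the chip's position through each in-shuffle:
12 → 8 → 0

0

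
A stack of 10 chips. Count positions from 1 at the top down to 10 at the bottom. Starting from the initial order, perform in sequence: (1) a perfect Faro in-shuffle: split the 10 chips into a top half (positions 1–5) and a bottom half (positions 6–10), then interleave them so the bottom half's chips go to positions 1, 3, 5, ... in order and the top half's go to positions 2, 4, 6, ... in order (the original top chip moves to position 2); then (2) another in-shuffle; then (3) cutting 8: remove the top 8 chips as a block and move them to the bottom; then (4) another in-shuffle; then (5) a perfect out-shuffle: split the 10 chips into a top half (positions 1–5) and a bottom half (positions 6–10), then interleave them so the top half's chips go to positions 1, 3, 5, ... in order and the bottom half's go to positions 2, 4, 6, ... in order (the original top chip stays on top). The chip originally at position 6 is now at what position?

6

Track the chip from position 6 forward through each operation:
  after op 1 (in-shuffle): 6 → 1
  after op 2 (in-shuffle): 1 → 2
  after op 3 (cut 8): 2 → 4
  after op 4 (in-shuffle): 4 → 8
  after op 5 (out-shuffle): 8 → 6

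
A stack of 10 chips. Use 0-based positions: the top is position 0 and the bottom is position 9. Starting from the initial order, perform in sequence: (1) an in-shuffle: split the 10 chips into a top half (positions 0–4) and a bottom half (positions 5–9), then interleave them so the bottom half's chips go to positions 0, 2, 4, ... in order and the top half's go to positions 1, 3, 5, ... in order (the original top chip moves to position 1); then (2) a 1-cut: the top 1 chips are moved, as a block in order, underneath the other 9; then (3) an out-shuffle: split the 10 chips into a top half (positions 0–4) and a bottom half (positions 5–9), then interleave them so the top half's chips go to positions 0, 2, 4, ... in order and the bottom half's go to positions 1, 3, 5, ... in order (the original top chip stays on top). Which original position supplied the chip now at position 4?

Undo the operations in reverse order, starting from position 4:
  undo op 3 (out-shuffle, from top half): 4 ← 2
  undo op 2 (cut 1): 2 ← 3
  undo op 1 (in-shuffle, from top half): 3 ← 1
So the chip at position 4 came from original position 1.

1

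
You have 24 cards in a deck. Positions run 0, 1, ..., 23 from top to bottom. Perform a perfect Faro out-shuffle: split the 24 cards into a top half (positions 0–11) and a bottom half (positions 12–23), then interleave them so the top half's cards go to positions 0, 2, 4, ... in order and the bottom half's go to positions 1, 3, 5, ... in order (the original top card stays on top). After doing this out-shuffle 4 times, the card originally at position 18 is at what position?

12

Track the card's position through each out-shuffle:
18 → 13 → 3 → 6 → 12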